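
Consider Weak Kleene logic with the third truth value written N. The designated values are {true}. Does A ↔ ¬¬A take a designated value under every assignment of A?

Countermodel: A=N gives N, which is not designated.

No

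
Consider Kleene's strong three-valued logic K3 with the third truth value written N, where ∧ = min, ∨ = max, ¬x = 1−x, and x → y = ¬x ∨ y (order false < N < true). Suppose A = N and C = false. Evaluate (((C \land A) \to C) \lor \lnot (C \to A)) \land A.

C \land A = false \land N = false
(C \land A) \to C = false \to false = true
C \to A = false \to N = true  [\lnot false \lor N]
\lnot (C \to A) = \lnot true = false
((C \land A) \to C) \lor \lnot (C \to A) = true \lor false = true
(((C \land A) \to C) \lor \lnot (C \to A)) \land A = true \land N = N

N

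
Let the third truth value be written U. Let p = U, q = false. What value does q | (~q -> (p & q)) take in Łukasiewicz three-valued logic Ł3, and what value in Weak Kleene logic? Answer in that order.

false; U

In Łukasiewicz three-valued logic Ł3: ~q = ~false = true
p & q = U & false = false
~q -> (p & q) = true -> false = false
q | (~q -> (p & q)) = false | false = false
In Weak Kleene logic: ~q = ~false = true
p & q = U & false = U
~q -> (p & q) = true -> U = U  [any arg is the third value ⇒ result is the third value]
q | (~q -> (p & q)) = false | U = U
They differ because Łukasiewicz three-valued logic Ł3 and Weak Kleene logic treat U differently under the binary connectives.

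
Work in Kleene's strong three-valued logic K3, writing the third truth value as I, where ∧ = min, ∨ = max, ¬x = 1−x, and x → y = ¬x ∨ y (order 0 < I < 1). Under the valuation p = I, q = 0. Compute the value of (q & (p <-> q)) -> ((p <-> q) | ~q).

p <-> q = I <-> 0 = I
q & (p <-> q) = 0 & I = 0
p <-> q = I <-> 0 = I
~q = ~0 = 1
(p <-> q) | ~q = I | 1 = 1
(q & (p <-> q)) -> ((p <-> q) | ~q) = 0 -> 1 = 1

1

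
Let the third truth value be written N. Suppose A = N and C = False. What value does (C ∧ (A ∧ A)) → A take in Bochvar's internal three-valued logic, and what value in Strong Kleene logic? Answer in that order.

In Bochvar's internal three-valued logic: A ∧ A = N ∧ N = N
C ∧ (A ∧ A) = False ∧ N = N
(C ∧ (A ∧ A)) → A = N → N = N  [any arg is the third value ⇒ result is the third value]
In Strong Kleene logic: A ∧ A = N ∧ N = N
C ∧ (A ∧ A) = False ∧ N = False
(C ∧ (A ∧ A)) → A = False → N = True  [¬False ∨ N]
They differ because Bochvar's internal three-valued logic and Strong Kleene logic treat N differently under the binary connectives.

N; True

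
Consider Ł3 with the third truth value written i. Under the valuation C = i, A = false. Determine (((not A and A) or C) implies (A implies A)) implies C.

not A = not false = true
not A and A = true and false = false
(not A and A) or C = false or i = i
A implies A = false implies false = true
((not A and A) or C) implies (A implies A) = i implies true = true
(((not A and A) or C) implies (A implies A)) implies C = true implies i = i

i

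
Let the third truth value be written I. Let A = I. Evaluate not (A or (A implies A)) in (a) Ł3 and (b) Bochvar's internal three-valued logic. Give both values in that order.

In Ł3: A implies A = I implies I = T  [min(1, 1−½+½)]
A or (A implies A) = I or T = T
not (A or (A implies A)) = not T = F
In Bochvar's internal three-valued logic: A implies A = I implies I = I  [any arg is the third value ⇒ result is the third value]
A or (A implies A) = I or I = I
not (A or (A implies A)) = not I = I
They differ because Ł3 and Bochvar's internal three-valued logic treat I differently under the binary connectives.

F; I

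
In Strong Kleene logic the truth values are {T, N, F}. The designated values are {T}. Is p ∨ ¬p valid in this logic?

No

Countermodel: p=N gives N, which is not designated.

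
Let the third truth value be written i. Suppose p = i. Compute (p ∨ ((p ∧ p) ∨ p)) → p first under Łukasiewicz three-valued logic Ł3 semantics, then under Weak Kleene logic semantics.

In Łukasiewicz three-valued logic Ł3: p ∧ p = i ∧ i = i
(p ∧ p) ∨ p = i ∨ i = i
p ∨ ((p ∧ p) ∨ p) = i ∨ i = i
(p ∨ ((p ∧ p) ∨ p)) → p = i → i = true  [min(1, 1−½+½)]
In Weak Kleene logic: p ∧ p = i ∧ i = i
(p ∧ p) ∨ p = i ∨ i = i
p ∨ ((p ∧ p) ∨ p) = i ∨ i = i
(p ∨ ((p ∧ p) ∨ p)) → p = i → i = i  [any arg is the third value ⇒ result is the third value]
They differ because Łukasiewicz three-valued logic Ł3 and Weak Kleene logic treat i differently under the binary connectives.

true; i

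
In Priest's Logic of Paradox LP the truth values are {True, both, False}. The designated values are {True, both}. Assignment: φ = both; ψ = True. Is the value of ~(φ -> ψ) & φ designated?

φ -> ψ = both -> True = True  [~both | True]
~(φ -> ψ) = ~True = False
~(φ -> ψ) & φ = False & both = False
False ∉ {True, both}.

No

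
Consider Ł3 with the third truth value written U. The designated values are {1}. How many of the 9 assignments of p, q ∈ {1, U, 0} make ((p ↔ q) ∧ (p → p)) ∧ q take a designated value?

1

Designated under: (p=1, q=1).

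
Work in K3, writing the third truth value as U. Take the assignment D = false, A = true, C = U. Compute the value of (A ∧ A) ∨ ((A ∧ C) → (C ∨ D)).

A ∧ A = true ∧ true = true
A ∧ C = true ∧ U = U
C ∨ D = U ∨ false = U
(A ∧ C) → (C ∨ D) = U → U = U  [¬U ∨ U]
(A ∧ A) ∨ ((A ∧ C) → (C ∨ D)) = true ∨ U = true

true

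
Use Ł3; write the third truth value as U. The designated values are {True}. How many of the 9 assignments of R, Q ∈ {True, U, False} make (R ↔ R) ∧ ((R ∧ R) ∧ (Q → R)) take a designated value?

Designated under: (R=True, Q=True); (R=True, Q=U); (R=True, Q=False).

3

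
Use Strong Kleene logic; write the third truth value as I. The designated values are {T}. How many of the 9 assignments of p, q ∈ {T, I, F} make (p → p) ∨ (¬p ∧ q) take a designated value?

6

Of the 9 assignments, 6 give a value in {T}.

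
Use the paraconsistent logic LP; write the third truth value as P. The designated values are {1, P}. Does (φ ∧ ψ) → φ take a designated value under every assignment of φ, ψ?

Every assignment of φ, ψ over {1, P, 0} gives a value in {1, P}.
In particular, with φ=P, ψ=P: (φ ∧ ψ) → φ = P.

Yes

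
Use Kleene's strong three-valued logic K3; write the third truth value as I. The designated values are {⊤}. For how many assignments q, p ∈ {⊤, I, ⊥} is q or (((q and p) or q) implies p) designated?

Of the 9 assignments, 7 give a value in {⊤}.

7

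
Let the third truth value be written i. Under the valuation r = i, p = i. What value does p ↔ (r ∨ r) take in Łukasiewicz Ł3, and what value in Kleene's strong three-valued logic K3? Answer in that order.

In Łukasiewicz Ł3: r ∨ r = i ∨ i = i
p ↔ (r ∨ r) = i ↔ i = T  [1 − |½−½|]
In Kleene's strong three-valued logic K3: r ∨ r = i ∨ i = i
p ↔ (r ∨ r) = i ↔ i = i
They differ because Łukasiewicz Ł3 and Kleene's strong three-valued logic K3 treat i differently under implication.

T; i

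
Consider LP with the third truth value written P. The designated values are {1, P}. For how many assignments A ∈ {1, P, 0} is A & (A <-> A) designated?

A=1: 1 ✓
A=P: P ✓
A=0: 0 ·

2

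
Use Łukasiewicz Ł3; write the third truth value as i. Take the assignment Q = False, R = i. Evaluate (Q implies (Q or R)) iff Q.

False

Q or R = False or i = i
Q implies (Q or R) = False implies i = True  [min(1, 1−0+½)]
(Q implies (Q or R)) iff Q = True iff False = False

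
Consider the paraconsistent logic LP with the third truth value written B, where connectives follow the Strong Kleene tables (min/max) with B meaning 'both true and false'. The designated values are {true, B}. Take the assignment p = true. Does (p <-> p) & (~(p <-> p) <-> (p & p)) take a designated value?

No

p <-> p = true <-> true = true
p <-> p = true <-> true = true
~(p <-> p) = ~true = false
p & p = true & true = true
~(p <-> p) <-> (p & p) = false <-> true = false
(p <-> p) & (~(p <-> p) <-> (p & p)) = true & false = false
false ∉ {true, B}.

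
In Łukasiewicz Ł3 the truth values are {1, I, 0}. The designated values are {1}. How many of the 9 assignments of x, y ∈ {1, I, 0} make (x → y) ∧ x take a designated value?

Designated under: (x=1, y=1).

1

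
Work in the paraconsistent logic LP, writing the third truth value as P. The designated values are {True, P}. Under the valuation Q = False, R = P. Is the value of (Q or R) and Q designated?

No

Q or R = False or P = P
(Q or R) and Q = P and False = False
False ∉ {True, P}.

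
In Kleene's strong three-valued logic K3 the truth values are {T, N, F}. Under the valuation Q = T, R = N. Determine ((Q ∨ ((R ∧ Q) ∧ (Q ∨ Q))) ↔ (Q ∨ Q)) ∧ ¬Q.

F

R ∧ Q = N ∧ T = N
Q ∨ Q = T ∨ T = T
(R ∧ Q) ∧ (Q ∨ Q) = N ∧ T = N
Q ∨ ((R ∧ Q) ∧ (Q ∨ Q)) = T ∨ N = T
Q ∨ Q = T ∨ T = T
(Q ∨ ((R ∧ Q) ∧ (Q ∨ Q))) ↔ (Q ∨ Q) = T ↔ T = T
¬Q = ¬T = F
((Q ∨ ((R ∧ Q) ∧ (Q ∨ Q))) ↔ (Q ∨ Q)) ∧ ¬Q = T ∧ F = F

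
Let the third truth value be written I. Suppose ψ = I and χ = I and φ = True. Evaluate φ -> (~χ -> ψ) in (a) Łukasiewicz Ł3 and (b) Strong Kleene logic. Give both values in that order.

In Łukasiewicz Ł3: ~χ = ~I = I
~χ -> ψ = I -> I = True  [min(1, 1−½+½)]
φ -> (~χ -> ψ) = True -> True = True
In Strong Kleene logic: ~χ = ~I = I
~χ -> ψ = I -> I = I  [~I | I]
φ -> (~χ -> ψ) = True -> I = I
They differ because Łukasiewicz Ł3 and Strong Kleene logic treat I differently under implication.

True; I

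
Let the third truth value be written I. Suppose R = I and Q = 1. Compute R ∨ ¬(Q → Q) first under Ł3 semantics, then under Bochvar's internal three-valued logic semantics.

In Ł3: Q → Q = 1 → 1 = 1
¬(Q → Q) = ¬1 = 0
R ∨ ¬(Q → Q) = I ∨ 0 = I
In Bochvar's internal three-valued logic: Q → Q = 1 → 1 = 1
¬(Q → Q) = ¬1 = 0
R ∨ ¬(Q → Q) = I ∨ 0 = I

I; I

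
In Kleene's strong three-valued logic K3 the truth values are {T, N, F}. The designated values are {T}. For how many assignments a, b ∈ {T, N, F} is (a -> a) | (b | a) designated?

Of the 9 assignments, 7 give a value in {T}.

7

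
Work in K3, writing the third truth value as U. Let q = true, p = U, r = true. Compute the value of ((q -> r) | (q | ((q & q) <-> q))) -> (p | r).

q -> r = true -> true = true
q & q = true & true = true
(q & q) <-> q = true <-> true = true
q | ((q & q) <-> q) = true | true = true
(q -> r) | (q | ((q & q) <-> q)) = true | true = true
p | r = U | true = true
((q -> r) | (q | ((q & q) <-> q))) -> (p | r) = true -> true = true

true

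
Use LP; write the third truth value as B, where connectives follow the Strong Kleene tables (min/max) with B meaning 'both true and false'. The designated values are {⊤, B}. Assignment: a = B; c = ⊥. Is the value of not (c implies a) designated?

c implies a = ⊥ implies B = ⊤  [not ⊥ or B]
not (c implies a) = not ⊤ = ⊥
⊥ ∉ {⊤, B}.

No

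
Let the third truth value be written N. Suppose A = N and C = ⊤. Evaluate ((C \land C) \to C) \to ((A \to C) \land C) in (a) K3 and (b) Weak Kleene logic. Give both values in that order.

⊤; N

In K3: C \land C = ⊤ \land ⊤ = ⊤
(C \land C) \to C = ⊤ \to ⊤ = ⊤
A \to C = N \to ⊤ = ⊤
(A \to C) \land C = ⊤ \land ⊤ = ⊤
((C \land C) \to C) \to ((A \to C) \land C) = ⊤ \to ⊤ = ⊤
In Weak Kleene logic: C \land C = ⊤ \land ⊤ = ⊤
(C \land C) \to C = ⊤ \to ⊤ = ⊤
A \to C = N \to ⊤ = N
(A \to C) \land C = N \land ⊤ = N
((C \land C) \to C) \to ((A \to C) \land C) = ⊤ \to N = N
They differ because K3 and Weak Kleene logic treat N differently under the binary connectives.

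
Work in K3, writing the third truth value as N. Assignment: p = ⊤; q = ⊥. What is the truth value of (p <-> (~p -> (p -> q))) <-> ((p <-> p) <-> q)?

⊥

~p = ~⊤ = ⊥
p -> q = ⊤ -> ⊥ = ⊥
~p -> (p -> q) = ⊥ -> ⊥ = ⊤
p <-> (~p -> (p -> q)) = ⊤ <-> ⊤ = ⊤
p <-> p = ⊤ <-> ⊤ = ⊤
(p <-> p) <-> q = ⊤ <-> ⊥ = ⊥
(p <-> (~p -> (p -> q))) <-> ((p <-> p) <-> q) = ⊤ <-> ⊥ = ⊥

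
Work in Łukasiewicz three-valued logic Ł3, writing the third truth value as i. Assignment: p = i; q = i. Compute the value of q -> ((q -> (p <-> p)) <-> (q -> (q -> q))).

p <-> p = i <-> i = 1  [1 − |½−½|]
q -> (p <-> p) = i -> 1 = 1
q -> q = i -> i = 1
q -> (q -> q) = i -> 1 = 1
(q -> (p <-> p)) <-> (q -> (q -> q)) = 1 <-> 1 = 1
q -> ((q -> (p <-> p)) <-> (q -> (q -> q))) = i -> 1 = 1

1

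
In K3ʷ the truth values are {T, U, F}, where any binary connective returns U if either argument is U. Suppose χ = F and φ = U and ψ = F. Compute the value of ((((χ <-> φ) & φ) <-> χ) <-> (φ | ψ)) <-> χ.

U

χ <-> φ = F <-> U = U
(χ <-> φ) & φ = U & U = U
((χ <-> φ) & φ) <-> χ = U <-> F = U
φ | ψ = U | F = U
(((χ <-> φ) & φ) <-> χ) <-> (φ | ψ) = U <-> U = U
((((χ <-> φ) & φ) <-> χ) <-> (φ | ψ)) <-> χ = U <-> F = U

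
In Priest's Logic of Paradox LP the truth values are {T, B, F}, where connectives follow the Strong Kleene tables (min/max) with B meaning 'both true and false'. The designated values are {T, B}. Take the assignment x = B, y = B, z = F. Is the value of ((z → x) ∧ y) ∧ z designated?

No

z → x = F → B = T
(z → x) ∧ y = T ∧ B = B
((z → x) ∧ y) ∧ z = B ∧ F = F
F ∉ {T, B}.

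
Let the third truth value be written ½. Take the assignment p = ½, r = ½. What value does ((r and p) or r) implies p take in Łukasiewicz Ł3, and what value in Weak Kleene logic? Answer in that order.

In Łukasiewicz Ł3: r and p = ½ and ½ = ½
(r and p) or r = ½ or ½ = ½
((r and p) or r) implies p = ½ implies ½ = True
In Weak Kleene logic: r and p = ½ and ½ = ½
(r and p) or r = ½ or ½ = ½
((r and p) or r) implies p = ½ implies ½ = ½  [any arg is the third value ⇒ result is the third value]
They differ because Łukasiewicz Ł3 and Weak Kleene logic treat ½ differently under the binary connectives.

True; ½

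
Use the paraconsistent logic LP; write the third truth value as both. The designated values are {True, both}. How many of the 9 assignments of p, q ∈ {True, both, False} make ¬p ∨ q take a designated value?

Of the 9 assignments, 8 give a value in {True, both}.

8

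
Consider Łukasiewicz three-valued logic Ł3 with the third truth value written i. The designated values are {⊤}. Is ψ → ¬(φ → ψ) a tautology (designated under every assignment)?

Countermodel: ψ=⊤, φ=⊤ gives ⊥, which is not designated.

No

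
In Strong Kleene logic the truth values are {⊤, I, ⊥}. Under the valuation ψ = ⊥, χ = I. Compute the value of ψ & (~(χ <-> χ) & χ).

⊥

χ <-> χ = I <-> I = I
~(χ <-> χ) = ~I = I
~(χ <-> χ) & χ = I & I = I
ψ & (~(χ <-> χ) & χ) = ⊥ & I = ⊥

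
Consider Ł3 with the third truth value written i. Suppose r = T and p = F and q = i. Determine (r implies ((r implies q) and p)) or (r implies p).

F

r implies q = T implies i = i  [min(1, 1−1+½)]
(r implies q) and p = i and F = F
r implies ((r implies q) and p) = T implies F = F
r implies p = T implies F = F
(r implies ((r implies q) and p)) or (r implies p) = F or F = F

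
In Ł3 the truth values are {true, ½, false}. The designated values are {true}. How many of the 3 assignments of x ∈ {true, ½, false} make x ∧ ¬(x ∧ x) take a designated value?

x=true: false ·
x=½: ½ ·
x=false: false ·

0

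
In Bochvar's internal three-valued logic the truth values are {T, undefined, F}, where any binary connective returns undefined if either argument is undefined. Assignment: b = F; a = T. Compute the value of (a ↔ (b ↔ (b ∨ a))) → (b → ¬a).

b ∨ a = F ∨ T = T
b ↔ (b ∨ a) = F ↔ T = F
a ↔ (b ↔ (b ∨ a)) = T ↔ F = F
¬a = ¬T = F
b → ¬a = F → F = T
(a ↔ (b ↔ (b ∨ a))) → (b → ¬a) = F → T = T

T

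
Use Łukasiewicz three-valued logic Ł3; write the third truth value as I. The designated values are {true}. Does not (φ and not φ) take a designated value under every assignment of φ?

No

Countermodel: φ=I gives I, which is not designated.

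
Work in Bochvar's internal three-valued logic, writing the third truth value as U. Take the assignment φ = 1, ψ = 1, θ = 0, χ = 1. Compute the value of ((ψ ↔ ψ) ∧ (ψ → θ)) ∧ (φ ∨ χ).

0

ψ ↔ ψ = 1 ↔ 1 = 1
ψ → θ = 1 → 0 = 0
(ψ ↔ ψ) ∧ (ψ → θ) = 1 ∧ 0 = 0
φ ∨ χ = 1 ∨ 1 = 1
((ψ ↔ ψ) ∧ (ψ → θ)) ∧ (φ ∨ χ) = 0 ∧ 1 = 0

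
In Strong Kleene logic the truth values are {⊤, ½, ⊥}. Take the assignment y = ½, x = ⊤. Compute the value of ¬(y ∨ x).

y ∨ x = ½ ∨ ⊤ = ⊤
¬(y ∨ x) = ¬⊤ = ⊥

⊥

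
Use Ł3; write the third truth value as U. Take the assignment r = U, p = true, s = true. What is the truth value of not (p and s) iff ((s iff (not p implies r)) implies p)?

false

p and s = true and true = true
not (p and s) = not true = false
not p = not true = false
not p implies r = false implies U = true
s iff (not p implies r) = true iff true = true
(s iff (not p implies r)) implies p = true implies true = true
not (p and s) iff ((s iff (not p implies r)) implies p) = false iff true = false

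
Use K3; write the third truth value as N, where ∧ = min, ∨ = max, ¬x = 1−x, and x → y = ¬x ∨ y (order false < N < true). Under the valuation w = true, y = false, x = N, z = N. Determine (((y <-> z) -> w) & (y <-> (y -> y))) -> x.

true

y <-> z = false <-> N = N
(y <-> z) -> w = N -> true = true  [~N | true]
y -> y = false -> false = true
y <-> (y -> y) = false <-> true = false
((y <-> z) -> w) & (y <-> (y -> y)) = true & false = false
(((y <-> z) -> w) & (y <-> (y -> y))) -> x = false -> N = true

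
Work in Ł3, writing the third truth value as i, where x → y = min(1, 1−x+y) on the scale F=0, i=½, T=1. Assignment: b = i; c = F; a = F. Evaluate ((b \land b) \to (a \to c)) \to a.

b \land b = i \land i = i
a \to c = F \to F = T
(b \land b) \to (a \to c) = i \to T = T
((b \land b) \to (a \to c)) \to a = T \to F = F

F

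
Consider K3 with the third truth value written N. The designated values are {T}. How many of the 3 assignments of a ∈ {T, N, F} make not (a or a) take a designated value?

a=T: F ·
a=N: N ·
a=F: T ✓

1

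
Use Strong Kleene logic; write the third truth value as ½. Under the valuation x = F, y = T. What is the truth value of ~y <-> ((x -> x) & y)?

F

~y = ~T = F
x -> x = F -> F = T
(x -> x) & y = T & T = T
~y <-> ((x -> x) & y) = F <-> T = F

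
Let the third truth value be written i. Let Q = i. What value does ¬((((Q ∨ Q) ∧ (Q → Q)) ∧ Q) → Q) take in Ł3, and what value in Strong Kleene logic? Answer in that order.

In Ł3: Q ∨ Q = i ∨ i = i
Q → Q = i → i = ⊤
(Q ∨ Q) ∧ (Q → Q) = i ∧ ⊤ = i
((Q ∨ Q) ∧ (Q → Q)) ∧ Q = i ∧ i = i
(((Q ∨ Q) ∧ (Q → Q)) ∧ Q) → Q = i → i = ⊤
¬((((Q ∨ Q) ∧ (Q → Q)) ∧ Q) → Q) = ¬⊤ = ⊥
In Strong Kleene logic: Q ∨ Q = i ∨ i = i
Q → Q = i → i = i
(Q ∨ Q) ∧ (Q → Q) = i ∧ i = i
((Q ∨ Q) ∧ (Q → Q)) ∧ Q = i ∧ i = i
(((Q ∨ Q) ∧ (Q → Q)) ∧ Q) → Q = i → i = i
¬((((Q ∨ Q) ∧ (Q → Q)) ∧ Q) → Q) = ¬i = i
They differ because Ł3 and Strong Kleene logic treat i differently under implication.

⊥; i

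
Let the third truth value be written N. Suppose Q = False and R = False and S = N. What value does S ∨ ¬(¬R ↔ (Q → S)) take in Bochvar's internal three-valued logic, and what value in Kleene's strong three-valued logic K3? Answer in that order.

In Bochvar's internal three-valued logic: ¬R = ¬False = True
Q → S = False → N = N  [any arg is the third value ⇒ result is the third value]
¬R ↔ (Q → S) = True ↔ N = N
¬(¬R ↔ (Q → S)) = ¬N = N
S ∨ ¬(¬R ↔ (Q → S)) = N ∨ N = N
In Kleene's strong three-valued logic K3: ¬R = ¬False = True
Q → S = False → N = True
¬R ↔ (Q → S) = True ↔ True = True
¬(¬R ↔ (Q → S)) = ¬True = False
S ∨ ¬(¬R ↔ (Q → S)) = N ∨ False = N

N; N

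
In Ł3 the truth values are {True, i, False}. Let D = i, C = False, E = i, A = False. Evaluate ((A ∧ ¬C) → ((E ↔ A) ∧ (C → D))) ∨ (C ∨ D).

¬C = ¬False = True
A ∧ ¬C = False ∧ True = False
E ↔ A = i ↔ False = i  [1 − |½−0|]
C → D = False → i = True
(E ↔ A) ∧ (C → D) = i ∧ True = i
(A ∧ ¬C) → ((E ↔ A) ∧ (C → D)) = False → i = True
C ∨ D = False ∨ i = i
((A ∧ ¬C) → ((E ↔ A) ∧ (C → D))) ∨ (C ∨ D) = True ∨ i = True

True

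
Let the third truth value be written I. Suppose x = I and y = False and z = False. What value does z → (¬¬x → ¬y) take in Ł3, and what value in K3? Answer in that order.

True; True

In Ł3: ¬x = ¬I = I
¬¬x = ¬I = I
¬y = ¬False = True
¬¬x → ¬y = I → True = True  [min(1, 1−½+1)]
z → (¬¬x → ¬y) = False → True = True
In K3: ¬x = ¬I = I
¬¬x = ¬I = I
¬y = ¬False = True
¬¬x → ¬y = I → True = True
z → (¬¬x → ¬y) = False → True = True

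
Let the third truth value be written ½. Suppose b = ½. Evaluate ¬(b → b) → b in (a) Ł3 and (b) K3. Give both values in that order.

In Ł3: b → b = ½ → ½ = True  [min(1, 1−½+½)]
¬(b → b) = ¬True = False
¬(b → b) → b = False → ½ = True
In K3: b → b = ½ → ½ = ½  [¬½ ∨ ½]
¬(b → b) = ¬½ = ½
¬(b → b) → b = ½ → ½ = ½
They differ because Ł3 and K3 treat ½ differently under implication.

True; ½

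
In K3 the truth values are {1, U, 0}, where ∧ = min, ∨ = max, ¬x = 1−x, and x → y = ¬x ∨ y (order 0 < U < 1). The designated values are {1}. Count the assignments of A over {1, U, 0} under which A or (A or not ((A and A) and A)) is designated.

2

A=1: 1 ✓
A=U: U ·
A=0: 1 ✓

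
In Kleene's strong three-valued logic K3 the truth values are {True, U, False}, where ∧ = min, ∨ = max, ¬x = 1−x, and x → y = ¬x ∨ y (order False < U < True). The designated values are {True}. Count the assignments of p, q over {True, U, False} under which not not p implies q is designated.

5

Of the 9 assignments, 5 give a value in {True}.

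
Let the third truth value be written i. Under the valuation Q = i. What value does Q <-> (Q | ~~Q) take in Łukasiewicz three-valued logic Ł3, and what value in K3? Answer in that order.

In Łukasiewicz three-valued logic Ł3: ~Q = ~i = i
~~Q = ~i = i
Q | ~~Q = i | i = i
Q <-> (Q | ~~Q) = i <-> i = T
In K3: ~Q = ~i = i
~~Q = ~i = i
Q | ~~Q = i | i = i
Q <-> (Q | ~~Q) = i <-> i = i
They differ because Łukasiewicz three-valued logic Ł3 and K3 treat i differently under implication.

T; i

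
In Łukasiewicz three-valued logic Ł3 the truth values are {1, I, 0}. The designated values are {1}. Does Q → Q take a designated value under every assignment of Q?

Every assignment of Q over {1, I, 0} gives a value in {1}.
In particular, with Q=I: Q → Q = 1.

Yes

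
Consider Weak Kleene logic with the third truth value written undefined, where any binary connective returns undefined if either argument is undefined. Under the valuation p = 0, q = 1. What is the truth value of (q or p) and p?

q or p = 1 or 0 = 1
(q or p) and p = 1 and 0 = 0

0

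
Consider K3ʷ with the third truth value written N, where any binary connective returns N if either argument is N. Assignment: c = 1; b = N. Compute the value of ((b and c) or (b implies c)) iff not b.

N

b and c = N and 1 = N
b implies c = N implies 1 = N  [any arg is the third value ⇒ result is the third value]
(b and c) or (b implies c) = N or N = N
not b = not N = N
((b and c) or (b implies c)) iff not b = N iff N = N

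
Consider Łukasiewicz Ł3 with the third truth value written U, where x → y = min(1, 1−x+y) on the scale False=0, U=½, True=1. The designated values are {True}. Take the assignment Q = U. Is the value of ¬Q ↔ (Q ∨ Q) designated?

Yes

¬Q = ¬U = U
Q ∨ Q = U ∨ U = U
¬Q ↔ (Q ∨ Q) = U ↔ U = True  [1 − |½−½|]
True ∈ {True}.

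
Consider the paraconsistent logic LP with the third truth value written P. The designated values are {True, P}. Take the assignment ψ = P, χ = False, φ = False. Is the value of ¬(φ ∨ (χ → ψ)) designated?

χ → ψ = False → P = True  [¬False ∨ P]
φ ∨ (χ → ψ) = False ∨ True = True
¬(φ ∨ (χ → ψ)) = ¬True = False
False ∉ {True, P}.

No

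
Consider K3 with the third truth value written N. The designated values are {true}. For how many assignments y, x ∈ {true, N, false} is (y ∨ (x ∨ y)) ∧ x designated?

3

Designated under: (y=true, x=true); (y=N, x=true); (y=false, x=true).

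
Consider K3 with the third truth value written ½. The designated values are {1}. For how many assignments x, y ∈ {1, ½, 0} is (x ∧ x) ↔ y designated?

Designated under: (x=1, y=1); (x=0, y=0).

2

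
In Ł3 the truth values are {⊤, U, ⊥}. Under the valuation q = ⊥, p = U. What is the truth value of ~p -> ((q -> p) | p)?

~p = ~U = U
q -> p = ⊥ -> U = ⊤  [min(1, 1−0+½)]
(q -> p) | p = ⊤ | U = ⊤
~p -> ((q -> p) | p) = U -> ⊤ = ⊤

⊤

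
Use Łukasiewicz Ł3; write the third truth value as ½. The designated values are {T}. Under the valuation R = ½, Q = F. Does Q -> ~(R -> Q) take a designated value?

R -> Q = ½ -> F = ½  [min(1, 1−½+0)]
~(R -> Q) = ~½ = ½
Q -> ~(R -> Q) = F -> ½ = T
T ∈ {T}.

Yes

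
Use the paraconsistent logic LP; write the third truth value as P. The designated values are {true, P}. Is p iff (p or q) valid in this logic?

No

Countermodel: p=false, q=true gives false, which is not designated.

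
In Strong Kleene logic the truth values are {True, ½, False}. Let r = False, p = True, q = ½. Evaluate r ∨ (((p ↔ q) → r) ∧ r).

p ↔ q = True ↔ ½ = ½
(p ↔ q) → r = ½ → False = ½  [¬½ ∨ False]
((p ↔ q) → r) ∧ r = ½ ∧ False = False
r ∨ (((p ↔ q) → r) ∧ r) = False ∨ False = False

False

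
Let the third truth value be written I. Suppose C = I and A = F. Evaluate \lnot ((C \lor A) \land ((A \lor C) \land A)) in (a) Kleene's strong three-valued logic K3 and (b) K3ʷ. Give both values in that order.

In Kleene's strong three-valued logic K3: C \lor A = I \lor F = I
A \lor C = F \lor I = I
(A \lor C) \land A = I \land F = F
(C \lor A) \land ((A \lor C) \land A) = I \land F = F
\lnot ((C \lor A) \land ((A \lor C) \land A)) = \lnot F = T
In K3ʷ: C \lor A = I \lor F = I
A \lor C = F \lor I = I
(A \lor C) \land A = I \land F = I
(C \lor A) \land ((A \lor C) \land A) = I \land I = I
\lnot ((C \lor A) \land ((A \lor C) \land A)) = \lnot I = I
They differ because Kleene's strong three-valued logic K3 and K3ʷ treat I differently under the binary connectives.

T; I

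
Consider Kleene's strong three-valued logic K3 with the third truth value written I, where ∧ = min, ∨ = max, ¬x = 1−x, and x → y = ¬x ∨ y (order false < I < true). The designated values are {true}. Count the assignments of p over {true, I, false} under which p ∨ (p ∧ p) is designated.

p=true: true ✓
p=I: I ·
p=false: false ·

1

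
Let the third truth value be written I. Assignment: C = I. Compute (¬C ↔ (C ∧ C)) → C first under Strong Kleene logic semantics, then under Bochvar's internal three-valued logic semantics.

I; I

In Strong Kleene logic: ¬C = ¬I = I
C ∧ C = I ∧ I = I
¬C ↔ (C ∧ C) = I ↔ I = I
(¬C ↔ (C ∧ C)) → C = I → I = I  [¬I ∨ I]
In Bochvar's internal three-valued logic: ¬C = ¬I = I
C ∧ C = I ∧ I = I
¬C ↔ (C ∧ C) = I ↔ I = I
(¬C ↔ (C ∧ C)) → C = I → I = I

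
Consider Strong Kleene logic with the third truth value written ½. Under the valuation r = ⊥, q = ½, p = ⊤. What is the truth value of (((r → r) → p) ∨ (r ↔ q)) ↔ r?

r → r = ⊥ → ⊥ = ⊤
(r → r) → p = ⊤ → ⊤ = ⊤
r ↔ q = ⊥ ↔ ½ = ½
((r → r) → p) ∨ (r ↔ q) = ⊤ ∨ ½ = ⊤
(((r → r) → p) ∨ (r ↔ q)) ↔ r = ⊤ ↔ ⊥ = ⊥

⊥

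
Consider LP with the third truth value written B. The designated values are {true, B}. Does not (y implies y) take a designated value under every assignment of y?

Countermodel: y=true gives false, which is not designated.

No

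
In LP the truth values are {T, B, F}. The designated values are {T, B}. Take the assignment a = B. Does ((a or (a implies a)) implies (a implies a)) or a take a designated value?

Yes

a implies a = B implies B = B  [not B or B]
a or (a implies a) = B or B = B
a implies a = B implies B = B
(a or (a implies a)) implies (a implies a) = B implies B = B
((a or (a implies a)) implies (a implies a)) or a = B or B = B
B ∈ {T, B}.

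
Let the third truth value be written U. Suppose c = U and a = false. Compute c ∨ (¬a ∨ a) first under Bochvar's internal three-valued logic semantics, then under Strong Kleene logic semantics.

In Bochvar's internal three-valued logic: ¬a = ¬false = true
¬a ∨ a = true ∨ false = true
c ∨ (¬a ∨ a) = U ∨ true = U
In Strong Kleene logic: ¬a = ¬false = true
¬a ∨ a = true ∨ false = true
c ∨ (¬a ∨ a) = U ∨ true = true
They differ because Bochvar's internal three-valued logic and Strong Kleene logic treat U differently under the binary connectives.

U; true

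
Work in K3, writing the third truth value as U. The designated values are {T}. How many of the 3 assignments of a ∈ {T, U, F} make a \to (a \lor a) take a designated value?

2

a=T: T ✓
a=U: U ·
a=F: T ✓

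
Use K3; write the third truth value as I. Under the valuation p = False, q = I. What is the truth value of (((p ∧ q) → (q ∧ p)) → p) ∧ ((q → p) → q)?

False

p ∧ q = False ∧ I = False
q ∧ p = I ∧ False = False
(p ∧ q) → (q ∧ p) = False → False = True
((p ∧ q) → (q ∧ p)) → p = True → False = False
q → p = I → False = I  [¬I ∨ False]
(q → p) → q = I → I = I
(((p ∧ q) → (q ∧ p)) → p) ∧ ((q → p) → q) = False ∧ I = False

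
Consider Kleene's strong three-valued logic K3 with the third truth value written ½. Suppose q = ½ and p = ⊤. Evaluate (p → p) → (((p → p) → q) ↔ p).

½

p → p = ⊤ → ⊤ = ⊤
p → p = ⊤ → ⊤ = ⊤
(p → p) → q = ⊤ → ½ = ½  [¬⊤ ∨ ½]
((p → p) → q) ↔ p = ½ ↔ ⊤ = ½
(p → p) → (((p → p) → q) ↔ p) = ⊤ → ½ = ½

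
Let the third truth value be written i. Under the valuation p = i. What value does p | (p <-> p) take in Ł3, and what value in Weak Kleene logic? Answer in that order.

In Ł3: p <-> p = i <-> i = True  [1 − |½−½|]
p | (p <-> p) = i | True = True
In Weak Kleene logic: p <-> p = i <-> i = i
p | (p <-> p) = i | i = i
They differ because Ł3 and Weak Kleene logic treat i differently under the binary connectives.

True; i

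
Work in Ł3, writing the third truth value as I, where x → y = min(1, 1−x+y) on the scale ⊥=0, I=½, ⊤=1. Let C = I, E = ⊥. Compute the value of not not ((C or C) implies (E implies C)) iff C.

I

C or C = I or I = I
E implies C = ⊥ implies I = ⊤  [min(1, 1−0+½)]
(C or C) implies (E implies C) = I implies ⊤ = ⊤
not ((C or C) implies (E implies C)) = not ⊤ = ⊥
not not ((C or C) implies (E implies C)) = not ⊥ = ⊤
not not ((C or C) implies (E implies C)) iff C = ⊤ iff I = I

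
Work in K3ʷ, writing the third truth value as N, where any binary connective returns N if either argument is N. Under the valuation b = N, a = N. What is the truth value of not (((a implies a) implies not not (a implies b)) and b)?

N

a implies a = N implies N = N
a implies b = N implies N = N
not (a implies b) = not N = N
not not (a implies b) = not N = N
(a implies a) implies not not (a implies b) = N implies N = N
((a implies a) implies not not (a implies b)) and b = N and N = N
not (((a implies a) implies not not (a implies b)) and b) = not N = N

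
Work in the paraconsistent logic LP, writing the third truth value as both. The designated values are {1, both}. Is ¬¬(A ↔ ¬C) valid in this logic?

No

Countermodel: A=1, C=1 gives 0, which is not designated.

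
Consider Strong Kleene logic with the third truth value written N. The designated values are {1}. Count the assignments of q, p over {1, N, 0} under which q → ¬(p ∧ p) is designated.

5

Of the 9 assignments, 5 give a value in {1}.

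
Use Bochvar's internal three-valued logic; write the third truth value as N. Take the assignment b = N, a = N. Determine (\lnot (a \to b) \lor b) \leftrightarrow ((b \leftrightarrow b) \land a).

N

a \to b = N \to N = N  [any arg is the third value ⇒ result is the third value]
\lnot (a \to b) = \lnot N = N
\lnot (a \to b) \lor b = N \lor N = N
b \leftrightarrow b = N \leftrightarrow N = N
(b \leftrightarrow b) \land a = N \land N = N
(\lnot (a \to b) \lor b) \leftrightarrow ((b \leftrightarrow b) \land a) = N \leftrightarrow N = N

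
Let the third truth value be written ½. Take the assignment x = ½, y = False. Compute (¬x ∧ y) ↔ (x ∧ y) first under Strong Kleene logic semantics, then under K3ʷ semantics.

True; ½

In Strong Kleene logic: ¬x = ¬½ = ½
¬x ∧ y = ½ ∧ False = False
x ∧ y = ½ ∧ False = False
(¬x ∧ y) ↔ (x ∧ y) = False ↔ False = True
In K3ʷ: ¬x = ¬½ = ½
¬x ∧ y = ½ ∧ False = ½
x ∧ y = ½ ∧ False = ½
(¬x ∧ y) ↔ (x ∧ y) = ½ ↔ ½ = ½
They differ because Strong Kleene logic and K3ʷ treat ½ differently under the binary connectives.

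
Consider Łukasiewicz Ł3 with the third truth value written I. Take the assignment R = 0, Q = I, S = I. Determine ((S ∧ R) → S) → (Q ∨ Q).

S ∧ R = I ∧ 0 = 0
(S ∧ R) → S = 0 → I = 1
Q ∨ Q = I ∨ I = I
((S ∧ R) → S) → (Q ∨ Q) = 1 → I = I

I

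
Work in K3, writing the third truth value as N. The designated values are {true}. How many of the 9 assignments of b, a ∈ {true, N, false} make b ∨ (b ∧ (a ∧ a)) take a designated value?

Designated under: (b=true, a=true); (b=true, a=N); (b=true, a=false).

3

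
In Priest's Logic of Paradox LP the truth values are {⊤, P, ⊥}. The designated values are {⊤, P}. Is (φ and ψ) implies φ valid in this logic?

Yes

Every assignment of φ, ψ over {⊤, P, ⊥} gives a value in {⊤, P}.
In particular, with φ=P, ψ=P: (φ and ψ) implies φ = P.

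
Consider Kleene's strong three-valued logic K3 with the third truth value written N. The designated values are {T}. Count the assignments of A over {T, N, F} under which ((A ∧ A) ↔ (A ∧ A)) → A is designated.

A=T: T ✓
A=N: N ·
A=F: F ·

1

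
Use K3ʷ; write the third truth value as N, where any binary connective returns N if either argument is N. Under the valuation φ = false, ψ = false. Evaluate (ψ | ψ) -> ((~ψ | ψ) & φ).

ψ | ψ = false | false = false
~ψ = ~false = true
~ψ | ψ = true | false = true
(~ψ | ψ) & φ = true & false = false
(ψ | ψ) -> ((~ψ | ψ) & φ) = false -> false = true

true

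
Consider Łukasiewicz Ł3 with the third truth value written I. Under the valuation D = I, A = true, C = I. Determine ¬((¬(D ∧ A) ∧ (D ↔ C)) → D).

D ∧ A = I ∧ true = I
¬(D ∧ A) = ¬I = I
D ↔ C = I ↔ I = true  [1 − |½−½|]
¬(D ∧ A) ∧ (D ↔ C) = I ∧ true = I
(¬(D ∧ A) ∧ (D ↔ C)) → D = I → I = true
¬((¬(D ∧ A) ∧ (D ↔ C)) → D) = ¬true = false

false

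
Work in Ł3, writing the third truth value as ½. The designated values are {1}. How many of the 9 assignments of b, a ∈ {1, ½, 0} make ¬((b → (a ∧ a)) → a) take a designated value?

1

Designated under: (b=0, a=0).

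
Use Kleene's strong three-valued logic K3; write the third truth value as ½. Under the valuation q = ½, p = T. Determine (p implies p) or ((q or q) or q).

T

p implies p = T implies T = T
q or q = ½ or ½ = ½
(q or q) or q = ½ or ½ = ½
(p implies p) or ((q or q) or q) = T or ½ = T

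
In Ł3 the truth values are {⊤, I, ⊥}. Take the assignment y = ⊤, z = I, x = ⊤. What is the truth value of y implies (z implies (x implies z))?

⊤

x implies z = ⊤ implies I = I
z implies (x implies z) = I implies I = ⊤
y implies (z implies (x implies z)) = ⊤ implies ⊤ = ⊤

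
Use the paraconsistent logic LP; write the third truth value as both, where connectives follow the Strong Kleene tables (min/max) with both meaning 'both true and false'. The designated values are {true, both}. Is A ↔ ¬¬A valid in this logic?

Every assignment of A over {true, both, false} gives a value in {true, both}.
In particular, with A=both: A ↔ ¬¬A = both.

Yes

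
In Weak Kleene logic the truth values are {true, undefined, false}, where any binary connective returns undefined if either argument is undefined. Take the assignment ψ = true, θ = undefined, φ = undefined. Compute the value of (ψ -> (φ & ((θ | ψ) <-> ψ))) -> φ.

undefined

θ | ψ = undefined | true = undefined
(θ | ψ) <-> ψ = undefined <-> true = undefined
φ & ((θ | ψ) <-> ψ) = undefined & undefined = undefined
ψ -> (φ & ((θ | ψ) <-> ψ)) = true -> undefined = undefined  [any arg is the third value ⇒ result is the third value]
(ψ -> (φ & ((θ | ψ) <-> ψ))) -> φ = undefined -> undefined = undefined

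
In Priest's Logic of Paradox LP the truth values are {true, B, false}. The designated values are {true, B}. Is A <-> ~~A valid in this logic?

Yes

Every assignment of A over {true, B, false} gives a value in {true, B}.
In particular, with A=B: A <-> ~~A = B.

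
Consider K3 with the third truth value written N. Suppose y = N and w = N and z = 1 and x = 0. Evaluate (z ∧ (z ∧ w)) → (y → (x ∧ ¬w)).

z ∧ w = 1 ∧ N = N
z ∧ (z ∧ w) = 1 ∧ N = N
¬w = ¬N = N
x ∧ ¬w = 0 ∧ N = 0
y → (x ∧ ¬w) = N → 0 = N  [¬N ∨ 0]
(z ∧ (z ∧ w)) → (y → (x ∧ ¬w)) = N → N = N

N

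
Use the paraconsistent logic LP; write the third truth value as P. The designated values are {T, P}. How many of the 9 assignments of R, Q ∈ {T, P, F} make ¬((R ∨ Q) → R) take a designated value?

5

Of the 9 assignments, 5 give a value in {T, P}.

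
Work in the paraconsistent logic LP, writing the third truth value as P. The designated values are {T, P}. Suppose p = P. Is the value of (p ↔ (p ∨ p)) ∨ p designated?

Yes

p ∨ p = P ∨ P = P
p ↔ (p ∨ p) = P ↔ P = P
(p ↔ (p ∨ p)) ∨ p = P ∨ P = P
P ∈ {T, P}.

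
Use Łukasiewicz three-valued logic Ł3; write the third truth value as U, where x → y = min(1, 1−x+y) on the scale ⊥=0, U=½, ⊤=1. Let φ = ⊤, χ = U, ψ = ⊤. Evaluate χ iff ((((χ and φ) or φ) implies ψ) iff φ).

χ and φ = U and ⊤ = U
(χ and φ) or φ = U or ⊤ = ⊤
((χ and φ) or φ) implies ψ = ⊤ implies ⊤ = ⊤
(((χ and φ) or φ) implies ψ) iff φ = ⊤ iff ⊤ = ⊤
χ iff ((((χ and φ) or φ) implies ψ) iff φ) = U iff ⊤ = U  [1 − |½−1|]

U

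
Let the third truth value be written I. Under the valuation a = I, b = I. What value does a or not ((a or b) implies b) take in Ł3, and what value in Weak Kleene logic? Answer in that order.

In Ł3: a or b = I or I = I
(a or b) implies b = I implies I = True
not ((a or b) implies b) = not True = False
a or not ((a or b) implies b) = I or False = I
In Weak Kleene logic: a or b = I or I = I
(a or b) implies b = I implies I = I  [any arg is the third value ⇒ result is the third value]
not ((a or b) implies b) = not I = I
a or not ((a or b) implies b) = I or I = I

I; I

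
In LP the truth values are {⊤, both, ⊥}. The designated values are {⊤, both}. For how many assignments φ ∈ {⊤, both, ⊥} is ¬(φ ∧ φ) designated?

2

φ=⊤: ⊥ ·
φ=both: both ✓
φ=⊥: ⊤ ✓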